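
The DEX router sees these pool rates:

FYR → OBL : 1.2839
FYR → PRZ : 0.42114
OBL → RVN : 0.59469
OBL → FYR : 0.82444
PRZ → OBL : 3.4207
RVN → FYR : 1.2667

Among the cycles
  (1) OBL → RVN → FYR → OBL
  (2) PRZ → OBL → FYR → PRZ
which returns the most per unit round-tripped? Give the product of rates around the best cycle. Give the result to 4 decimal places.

1.1877

(1) 0.59469 × 1.2667 × 1.2839 = 0.96715
(2) 3.4207 × 0.82444 × 0.42114 = 1.18768
Highest is cycle (2) at 1.1877 (>1, arbitrage).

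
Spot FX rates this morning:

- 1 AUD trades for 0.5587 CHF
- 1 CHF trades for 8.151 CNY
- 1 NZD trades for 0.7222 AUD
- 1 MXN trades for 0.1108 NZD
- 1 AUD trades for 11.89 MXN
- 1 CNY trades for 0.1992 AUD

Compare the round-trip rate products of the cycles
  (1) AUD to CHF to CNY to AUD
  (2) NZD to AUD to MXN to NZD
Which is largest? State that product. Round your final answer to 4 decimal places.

(1) 0.5587 × 8.151 × 0.1992 = 0.90715
(2) 0.7222 × 11.89 × 0.1108 = 0.95143
Highest is cycle (2) at 0.9514 (≤1, no arbitrage).

0.9514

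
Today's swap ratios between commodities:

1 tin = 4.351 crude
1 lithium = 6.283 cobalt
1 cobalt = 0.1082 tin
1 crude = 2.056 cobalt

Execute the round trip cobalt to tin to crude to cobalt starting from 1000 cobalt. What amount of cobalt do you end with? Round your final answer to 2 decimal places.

967.92

1000 cobalt × 0.1082 = 108.2 tin
108.2 tin × 4.351 = 470.7782 crude
470.7782 crude × 2.056 = 967.9199792 cobalt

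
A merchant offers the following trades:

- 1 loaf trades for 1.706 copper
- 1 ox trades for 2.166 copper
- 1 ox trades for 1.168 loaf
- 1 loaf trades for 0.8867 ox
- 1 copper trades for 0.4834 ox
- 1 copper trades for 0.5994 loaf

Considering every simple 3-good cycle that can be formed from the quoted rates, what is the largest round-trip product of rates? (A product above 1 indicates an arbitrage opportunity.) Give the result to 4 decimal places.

ox→copper→loaf→ox: 2.166 × 0.5994 × 0.8867 = 1.15120
ox→loaf→copper→ox: 1.168 × 1.706 × 0.4834 = 0.96323
Maximum is ox→copper→loaf→ox at 1.1512; arbitrage exists.

1.1512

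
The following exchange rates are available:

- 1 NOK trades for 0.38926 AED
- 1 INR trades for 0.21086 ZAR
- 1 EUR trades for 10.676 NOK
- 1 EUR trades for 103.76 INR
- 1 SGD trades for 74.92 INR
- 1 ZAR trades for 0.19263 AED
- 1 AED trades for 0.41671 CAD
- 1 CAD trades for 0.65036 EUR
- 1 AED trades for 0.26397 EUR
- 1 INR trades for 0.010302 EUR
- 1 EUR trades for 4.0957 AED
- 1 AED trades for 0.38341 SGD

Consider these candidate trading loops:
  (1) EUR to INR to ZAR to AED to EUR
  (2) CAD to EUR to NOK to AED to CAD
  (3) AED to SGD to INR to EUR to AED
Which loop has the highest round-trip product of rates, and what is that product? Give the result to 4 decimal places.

(1) 103.76 × 0.21086 × 0.19263 × 0.26397 = 1.11251
(2) 0.65036 × 10.676 × 0.38926 × 0.41671 = 1.12625
(3) 0.38341 × 74.92 × 0.010302 × 4.0957 = 1.21202
Highest is cycle (3) at 1.2120 (>1, arbitrage).

1.2120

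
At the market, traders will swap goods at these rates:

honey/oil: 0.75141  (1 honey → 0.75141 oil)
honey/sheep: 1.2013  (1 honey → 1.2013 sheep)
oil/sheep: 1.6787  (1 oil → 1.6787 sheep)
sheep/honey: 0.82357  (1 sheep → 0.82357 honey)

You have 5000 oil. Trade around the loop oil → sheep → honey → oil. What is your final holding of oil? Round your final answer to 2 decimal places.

5194.22

5000 oil × 1.6787 = 8393.5 sheep
8393.5 sheep × 0.82357 = 6912.634795 honey
6912.634795 honey × 0.75141 = 5194.22291131095 oil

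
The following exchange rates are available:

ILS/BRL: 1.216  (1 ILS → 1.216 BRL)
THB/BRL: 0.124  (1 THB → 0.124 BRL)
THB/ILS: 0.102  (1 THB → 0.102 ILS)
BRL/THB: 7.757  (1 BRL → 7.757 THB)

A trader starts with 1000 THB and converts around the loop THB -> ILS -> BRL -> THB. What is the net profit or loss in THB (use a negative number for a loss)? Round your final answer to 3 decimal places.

1000 THB × 0.102 = 102 ILS
102 ILS × 1.216 = 124.032 BRL
124.032 BRL × 7.757 = 962.116224 THB
Net change: 962.116224 − 1000 = -37.883776 THB

-37.884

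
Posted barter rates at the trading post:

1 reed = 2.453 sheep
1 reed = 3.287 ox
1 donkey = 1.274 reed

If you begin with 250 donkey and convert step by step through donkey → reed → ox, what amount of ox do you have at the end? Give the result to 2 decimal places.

1046.91

250 donkey × 1.274 = 318.5 reed
318.5 reed × 3.287 = 1046.9095 ox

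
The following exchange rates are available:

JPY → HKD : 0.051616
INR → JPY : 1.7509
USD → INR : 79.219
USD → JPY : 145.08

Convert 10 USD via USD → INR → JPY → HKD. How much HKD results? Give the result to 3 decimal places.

71.594

10 USD × 79.219 = 792.19 INR
792.19 INR × 1.7509 = 1387.045471 JPY
1387.045471 JPY × 0.051616 = 71.593739031136 HKD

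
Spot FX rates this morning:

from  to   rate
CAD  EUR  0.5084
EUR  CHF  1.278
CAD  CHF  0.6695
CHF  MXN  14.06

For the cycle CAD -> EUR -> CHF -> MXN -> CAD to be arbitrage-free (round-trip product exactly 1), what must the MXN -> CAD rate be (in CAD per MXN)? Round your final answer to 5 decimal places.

0.10947

Known legs of the cycle: 0.5084 × 1.278 × 14.06 = 9.135276912
For no arbitrage the full-cycle product must be 1, so the missing rate is 1 / 9.135276912 ≈ 0.1094658.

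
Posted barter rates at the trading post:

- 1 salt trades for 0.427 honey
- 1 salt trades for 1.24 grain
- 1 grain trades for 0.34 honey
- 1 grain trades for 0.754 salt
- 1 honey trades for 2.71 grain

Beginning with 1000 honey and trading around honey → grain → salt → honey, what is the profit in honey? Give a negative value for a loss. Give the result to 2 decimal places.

-127.49

1000 honey × 2.71 = 2710 grain
2710 grain × 0.754 = 2043.34 salt
2043.34 salt × 0.427 = 872.50618 honey
Net change: 872.50618 − 1000 = -127.49382 honey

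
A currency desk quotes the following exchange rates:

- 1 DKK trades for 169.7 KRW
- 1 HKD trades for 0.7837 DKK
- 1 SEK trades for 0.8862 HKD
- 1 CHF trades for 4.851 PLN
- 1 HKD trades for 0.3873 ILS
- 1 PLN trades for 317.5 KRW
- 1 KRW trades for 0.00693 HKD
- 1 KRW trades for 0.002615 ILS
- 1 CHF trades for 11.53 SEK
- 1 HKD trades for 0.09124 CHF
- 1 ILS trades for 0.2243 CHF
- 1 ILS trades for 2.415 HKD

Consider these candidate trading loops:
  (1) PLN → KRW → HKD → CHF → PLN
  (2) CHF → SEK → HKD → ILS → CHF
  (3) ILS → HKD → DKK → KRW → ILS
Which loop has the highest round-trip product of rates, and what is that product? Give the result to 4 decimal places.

0.9739

(1) 317.5 × 0.00693 × 0.09124 × 4.851 = 0.97385
(2) 11.53 × 0.8862 × 0.3873 × 0.2243 = 0.88764
(3) 2.415 × 0.7837 × 169.7 × 0.002615 = 0.83989
Highest is cycle (1) at 0.9739 (≤1, no arbitrage).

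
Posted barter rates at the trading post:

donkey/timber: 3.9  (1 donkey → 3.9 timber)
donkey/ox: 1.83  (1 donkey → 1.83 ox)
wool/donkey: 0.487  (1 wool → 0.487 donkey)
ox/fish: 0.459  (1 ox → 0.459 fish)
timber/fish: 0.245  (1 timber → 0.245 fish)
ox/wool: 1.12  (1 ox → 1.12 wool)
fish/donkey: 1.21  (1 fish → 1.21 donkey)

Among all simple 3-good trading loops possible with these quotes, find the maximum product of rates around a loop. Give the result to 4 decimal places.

1.1562

timber→fish→donkey→timber: 0.245 × 1.21 × 3.9 = 1.15616
donkey→ox→fish→donkey: 1.83 × 0.459 × 1.21 = 1.01636
donkey→ox→wool→donkey: 1.83 × 1.12 × 0.487 = 0.99816
Maximum is timber→fish→donkey→timber at 1.1562; arbitrage exists.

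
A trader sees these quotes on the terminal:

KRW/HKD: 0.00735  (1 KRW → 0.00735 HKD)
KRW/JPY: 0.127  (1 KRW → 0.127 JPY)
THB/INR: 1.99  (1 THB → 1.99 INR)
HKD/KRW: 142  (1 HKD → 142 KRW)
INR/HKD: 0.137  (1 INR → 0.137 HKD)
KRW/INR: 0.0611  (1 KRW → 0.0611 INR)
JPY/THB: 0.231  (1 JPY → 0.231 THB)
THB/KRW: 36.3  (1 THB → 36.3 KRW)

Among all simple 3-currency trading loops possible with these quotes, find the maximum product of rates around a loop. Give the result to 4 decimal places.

HKD→KRW→INR→HKD: 142 × 0.0611 × 0.137 = 1.18864
KRW→JPY→THB→KRW: 0.127 × 0.231 × 36.3 = 1.06493
Maximum is HKD→KRW→INR→HKD at 1.1886; arbitrage exists.

1.1886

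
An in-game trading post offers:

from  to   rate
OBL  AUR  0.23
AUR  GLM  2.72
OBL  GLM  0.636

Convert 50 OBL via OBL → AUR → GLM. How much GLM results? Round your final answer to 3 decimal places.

50 OBL × 0.23 = 11.5 AUR
11.5 AUR × 2.72 = 31.28 GLM

31.280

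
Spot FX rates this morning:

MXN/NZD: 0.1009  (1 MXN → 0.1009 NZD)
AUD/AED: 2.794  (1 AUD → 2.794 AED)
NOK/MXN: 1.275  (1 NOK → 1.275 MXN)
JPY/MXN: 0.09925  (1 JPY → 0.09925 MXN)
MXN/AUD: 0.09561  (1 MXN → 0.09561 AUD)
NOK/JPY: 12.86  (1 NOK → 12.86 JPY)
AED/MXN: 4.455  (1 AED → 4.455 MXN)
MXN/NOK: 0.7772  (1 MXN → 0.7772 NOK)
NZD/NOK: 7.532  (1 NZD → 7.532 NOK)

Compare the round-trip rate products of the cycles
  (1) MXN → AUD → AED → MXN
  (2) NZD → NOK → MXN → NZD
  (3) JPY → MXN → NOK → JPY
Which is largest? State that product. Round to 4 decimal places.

(1) 0.09561 × 2.794 × 4.455 = 1.19008
(2) 7.532 × 1.275 × 0.1009 = 0.96897
(3) 0.09925 × 0.7772 × 12.86 = 0.99198
Highest is cycle (1) at 1.1901 (>1, arbitrage).

1.1901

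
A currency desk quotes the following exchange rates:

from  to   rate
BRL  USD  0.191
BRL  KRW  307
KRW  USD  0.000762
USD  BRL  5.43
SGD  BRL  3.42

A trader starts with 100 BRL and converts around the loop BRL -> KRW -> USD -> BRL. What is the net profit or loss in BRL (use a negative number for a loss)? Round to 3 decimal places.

100 BRL × 307 = 30700 KRW
30700 KRW × 0.000762 = 23.3934 USD
23.3934 USD × 5.43 = 127.026162 BRL
Net change: 127.026162 − 100 = 27.026162 BRL

27.026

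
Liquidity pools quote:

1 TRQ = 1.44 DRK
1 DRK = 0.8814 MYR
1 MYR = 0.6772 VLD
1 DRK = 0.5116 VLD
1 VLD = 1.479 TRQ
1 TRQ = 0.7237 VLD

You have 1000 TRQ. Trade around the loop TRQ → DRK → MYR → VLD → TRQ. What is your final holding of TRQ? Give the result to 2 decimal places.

1000 TRQ × 1.44 = 1440 DRK
1440 DRK × 0.8814 = 1269.216 MYR
1269.216 MYR × 0.6772 = 859.5130752 VLD
859.5130752 VLD × 1.479 = 1271.2198382208 TRQ

1271.22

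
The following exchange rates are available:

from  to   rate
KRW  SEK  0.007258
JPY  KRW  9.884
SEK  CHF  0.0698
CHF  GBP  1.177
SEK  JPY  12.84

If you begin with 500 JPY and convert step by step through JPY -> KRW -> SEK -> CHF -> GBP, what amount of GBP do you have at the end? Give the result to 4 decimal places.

2.9468

500 JPY × 9.884 = 4942 KRW
4942 KRW × 0.007258 = 35.869036 SEK
35.869036 SEK × 0.0698 = 2.5036587128 CHF
2.5036587128 CHF × 1.177 = 2.9468063049656 GBP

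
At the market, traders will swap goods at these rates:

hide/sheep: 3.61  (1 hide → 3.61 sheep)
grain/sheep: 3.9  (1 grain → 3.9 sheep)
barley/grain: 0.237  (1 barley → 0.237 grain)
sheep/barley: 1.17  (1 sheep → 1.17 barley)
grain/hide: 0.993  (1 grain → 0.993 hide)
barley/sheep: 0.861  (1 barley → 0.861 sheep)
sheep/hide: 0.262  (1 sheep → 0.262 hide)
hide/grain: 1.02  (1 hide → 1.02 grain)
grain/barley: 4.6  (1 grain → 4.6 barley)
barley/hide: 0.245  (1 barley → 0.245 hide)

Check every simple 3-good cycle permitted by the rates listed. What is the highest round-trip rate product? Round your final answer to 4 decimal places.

grain→barley→hide→grain: 4.6 × 0.245 × 1.02 = 1.14954
grain→sheep→barley→grain: 3.9 × 1.17 × 0.237 = 1.08143
grain→sheep→hide→grain: 3.9 × 0.262 × 1.02 = 1.04224
sheep→barley→hide→sheep: 1.17 × 0.245 × 3.61 = 1.03481
Maximum is grain→barley→hide→grain at 1.1495; arbitrage exists.

1.1495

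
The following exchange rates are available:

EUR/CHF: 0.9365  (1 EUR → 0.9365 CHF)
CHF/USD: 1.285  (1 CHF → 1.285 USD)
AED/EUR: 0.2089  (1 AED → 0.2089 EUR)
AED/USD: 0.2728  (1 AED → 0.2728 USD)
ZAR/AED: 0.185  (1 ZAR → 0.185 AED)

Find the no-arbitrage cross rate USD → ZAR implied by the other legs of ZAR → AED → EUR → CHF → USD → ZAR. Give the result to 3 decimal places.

21.502

Known legs of the cycle: 0.185 × 0.2089 × 0.9365 × 1.285 = 0.04650729471625
For no arbitrage the full-cycle product must be 1, so the missing rate is 1 / 0.04650729471625 ≈ 21.50200.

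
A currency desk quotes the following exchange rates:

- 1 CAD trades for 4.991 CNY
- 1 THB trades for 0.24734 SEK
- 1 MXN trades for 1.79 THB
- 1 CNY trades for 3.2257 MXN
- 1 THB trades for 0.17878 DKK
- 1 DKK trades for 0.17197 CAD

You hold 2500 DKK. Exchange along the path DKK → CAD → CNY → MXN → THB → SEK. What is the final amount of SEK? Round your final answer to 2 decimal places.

3064.44

2500 DKK × 0.17197 = 429.925 CAD
429.925 CAD × 4.991 = 2145.755675 CNY
2145.755675 CNY × 3.2257 = 6921.5640808475 MXN
6921.5640808475 MXN × 1.79 = 12389.599704717025 THB
12389.599704717025 THB × 0.24734 = 3064.4435909647089635 SEK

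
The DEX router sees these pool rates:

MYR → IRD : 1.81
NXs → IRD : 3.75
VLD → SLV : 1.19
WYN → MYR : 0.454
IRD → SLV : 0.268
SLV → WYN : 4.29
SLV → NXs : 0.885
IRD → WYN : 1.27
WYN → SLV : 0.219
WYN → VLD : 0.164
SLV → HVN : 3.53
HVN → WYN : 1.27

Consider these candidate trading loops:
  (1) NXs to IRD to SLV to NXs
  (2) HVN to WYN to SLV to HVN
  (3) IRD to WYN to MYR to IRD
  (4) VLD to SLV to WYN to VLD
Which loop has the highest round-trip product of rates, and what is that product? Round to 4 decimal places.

(1) 3.75 × 0.268 × 0.885 = 0.88943
(2) 1.27 × 0.219 × 3.53 = 0.98180
(3) 1.27 × 0.454 × 1.81 = 1.04361
(4) 1.19 × 4.29 × 0.164 = 0.83724
Highest is cycle (3) at 1.0436 (>1, arbitrage).

1.0436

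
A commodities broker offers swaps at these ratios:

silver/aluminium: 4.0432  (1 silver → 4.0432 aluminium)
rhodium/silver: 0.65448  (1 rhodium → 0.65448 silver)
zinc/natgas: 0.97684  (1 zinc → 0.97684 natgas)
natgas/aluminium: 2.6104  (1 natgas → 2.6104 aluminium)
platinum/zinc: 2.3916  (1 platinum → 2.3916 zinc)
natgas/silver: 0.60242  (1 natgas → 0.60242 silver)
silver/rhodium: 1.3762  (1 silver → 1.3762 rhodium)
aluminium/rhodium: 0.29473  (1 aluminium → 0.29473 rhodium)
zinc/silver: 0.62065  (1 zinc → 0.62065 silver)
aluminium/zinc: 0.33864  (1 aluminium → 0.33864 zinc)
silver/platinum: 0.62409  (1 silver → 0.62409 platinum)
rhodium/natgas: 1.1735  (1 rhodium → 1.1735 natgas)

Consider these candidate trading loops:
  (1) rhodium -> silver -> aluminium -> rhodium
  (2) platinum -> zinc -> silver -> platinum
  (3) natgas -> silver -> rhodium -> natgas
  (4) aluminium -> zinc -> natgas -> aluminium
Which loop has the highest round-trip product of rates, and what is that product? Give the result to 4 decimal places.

0.9729

(1) 0.65448 × 4.0432 × 0.29473 = 0.77991
(2) 2.3916 × 0.62065 × 0.62409 = 0.92637
(3) 0.60242 × 1.3762 × 1.1735 = 0.97289
(4) 0.33864 × 0.97684 × 2.6104 = 0.86351
Highest is cycle (3) at 0.9729 (≤1, no arbitrage).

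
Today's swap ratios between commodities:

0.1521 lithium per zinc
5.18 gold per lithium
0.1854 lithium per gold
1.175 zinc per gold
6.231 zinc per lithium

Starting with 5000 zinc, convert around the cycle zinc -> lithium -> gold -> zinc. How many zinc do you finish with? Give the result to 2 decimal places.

5000 zinc × 0.1521 = 760.5 lithium
760.5 lithium × 5.18 = 3939.39 gold
3939.39 gold × 1.175 = 4628.78325 zinc

4628.78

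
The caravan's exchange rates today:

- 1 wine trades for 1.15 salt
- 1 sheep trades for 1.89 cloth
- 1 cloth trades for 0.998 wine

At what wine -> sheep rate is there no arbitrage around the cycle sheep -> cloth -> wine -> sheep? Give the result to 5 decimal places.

Known legs of the cycle: 1.89 × 0.998 = 1.88622
For no arbitrage the full-cycle product must be 1, so the missing rate is 1 / 1.88622 ≈ 0.5301609.

0.53016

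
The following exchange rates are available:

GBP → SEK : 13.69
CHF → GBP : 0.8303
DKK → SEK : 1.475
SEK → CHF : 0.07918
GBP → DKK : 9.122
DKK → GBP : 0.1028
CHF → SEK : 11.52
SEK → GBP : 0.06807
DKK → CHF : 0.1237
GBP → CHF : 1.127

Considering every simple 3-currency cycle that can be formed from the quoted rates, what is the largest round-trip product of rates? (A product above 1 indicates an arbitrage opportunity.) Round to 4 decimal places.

DKK→CHF→GBP→DKK: 0.1237 × 0.8303 × 9.122 = 0.93690
DKK→SEK→GBP→DKK: 1.475 × 0.06807 × 9.122 = 0.91588
SEK→CHF→GBP→SEK: 0.07918 × 0.8303 × 13.69 = 0.90002
SEK→GBP→CHF→SEK: 0.06807 × 1.127 × 11.52 = 0.88376
Maximum is DKK→CHF→GBP→DKK at 0.9369; no arbitrage — every cycle loses value.

0.9369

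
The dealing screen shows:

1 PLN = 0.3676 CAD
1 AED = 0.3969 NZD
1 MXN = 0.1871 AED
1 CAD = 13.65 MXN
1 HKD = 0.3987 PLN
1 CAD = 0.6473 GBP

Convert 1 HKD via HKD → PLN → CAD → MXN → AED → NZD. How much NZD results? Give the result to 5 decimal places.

0.14856

1 HKD × 0.3987 = 0.3987 PLN
0.3987 PLN × 0.3676 = 0.14656212 CAD
0.14656212 CAD × 13.65 = 2.000572938 MXN
2.000572938 MXN × 0.1871 = 0.3743071966998 AED
0.3743071966998 AED × 0.3969 = 0.14856252637015062 NZD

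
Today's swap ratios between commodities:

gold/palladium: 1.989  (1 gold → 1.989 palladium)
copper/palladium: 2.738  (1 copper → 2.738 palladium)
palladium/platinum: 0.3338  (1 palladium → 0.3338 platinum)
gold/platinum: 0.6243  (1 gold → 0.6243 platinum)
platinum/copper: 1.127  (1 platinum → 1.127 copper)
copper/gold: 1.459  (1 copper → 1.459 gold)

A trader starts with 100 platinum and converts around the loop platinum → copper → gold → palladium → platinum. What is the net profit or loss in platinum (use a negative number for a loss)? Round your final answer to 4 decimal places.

9.1692

100 platinum × 1.127 = 112.7 copper
112.7 copper × 1.459 = 164.4293 gold
164.4293 gold × 1.989 = 327.0498777 palladium
327.0498777 palladium × 0.3338 = 109.16924917626 platinum
Net change: 109.16924917626 − 100 = 9.16924917626 platinum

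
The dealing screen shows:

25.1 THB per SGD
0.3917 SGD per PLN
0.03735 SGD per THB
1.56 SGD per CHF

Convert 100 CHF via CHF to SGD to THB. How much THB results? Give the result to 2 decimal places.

100 CHF × 1.56 = 156 SGD
156 SGD × 25.1 = 3915.6 THB

3915.60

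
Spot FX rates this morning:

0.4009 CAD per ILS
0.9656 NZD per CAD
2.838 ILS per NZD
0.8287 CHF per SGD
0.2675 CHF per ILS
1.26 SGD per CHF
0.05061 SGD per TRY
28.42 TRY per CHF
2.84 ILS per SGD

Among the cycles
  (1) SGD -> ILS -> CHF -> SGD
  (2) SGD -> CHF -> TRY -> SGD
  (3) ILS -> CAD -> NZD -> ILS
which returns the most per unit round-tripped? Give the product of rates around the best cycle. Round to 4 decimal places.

1.1919

(1) 2.84 × 0.2675 × 1.26 = 0.95722
(2) 0.8287 × 28.42 × 0.05061 = 1.19195
(3) 0.4009 × 0.9656 × 2.838 = 1.09862
Highest is cycle (2) at 1.1919 (>1, arbitrage).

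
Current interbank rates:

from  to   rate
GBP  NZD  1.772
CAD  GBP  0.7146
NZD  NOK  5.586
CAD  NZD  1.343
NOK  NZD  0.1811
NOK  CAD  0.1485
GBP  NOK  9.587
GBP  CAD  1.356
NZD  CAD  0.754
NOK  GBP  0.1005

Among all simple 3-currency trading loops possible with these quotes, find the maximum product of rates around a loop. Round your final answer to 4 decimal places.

1.1140

CAD→NZD→NOK→CAD: 1.343 × 5.586 × 0.1485 = 1.11405
CAD→GBP→NOK→CAD: 0.7146 × 9.587 × 0.1485 = 1.01735
NOK→GBP→NZD→NOK: 0.1005 × 1.772 × 5.586 = 0.99479
CAD→GBP→NZD→CAD: 0.7146 × 1.772 × 0.754 = 0.95477
Maximum is CAD→NZD→NOK→CAD at 1.1140; arbitrage exists.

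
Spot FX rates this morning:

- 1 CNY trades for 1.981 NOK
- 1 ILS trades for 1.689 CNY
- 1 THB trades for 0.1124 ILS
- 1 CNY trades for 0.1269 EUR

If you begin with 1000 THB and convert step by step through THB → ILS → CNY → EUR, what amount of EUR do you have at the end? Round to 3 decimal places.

24.091

1000 THB × 0.1124 = 112.4 ILS
112.4 ILS × 1.689 = 189.8436 CNY
189.8436 CNY × 0.1269 = 24.09115284 EUR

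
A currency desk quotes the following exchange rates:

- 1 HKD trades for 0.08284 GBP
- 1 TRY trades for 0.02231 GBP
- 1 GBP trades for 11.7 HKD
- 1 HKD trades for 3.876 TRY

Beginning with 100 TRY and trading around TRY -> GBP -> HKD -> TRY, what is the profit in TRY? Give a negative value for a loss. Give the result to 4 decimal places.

100 TRY × 0.02231 = 2.231 GBP
2.231 GBP × 11.7 = 26.1027 HKD
26.1027 HKD × 3.876 = 101.1740652 TRY
Net change: 101.1740652 − 100 = 1.1740652 TRY

1.1741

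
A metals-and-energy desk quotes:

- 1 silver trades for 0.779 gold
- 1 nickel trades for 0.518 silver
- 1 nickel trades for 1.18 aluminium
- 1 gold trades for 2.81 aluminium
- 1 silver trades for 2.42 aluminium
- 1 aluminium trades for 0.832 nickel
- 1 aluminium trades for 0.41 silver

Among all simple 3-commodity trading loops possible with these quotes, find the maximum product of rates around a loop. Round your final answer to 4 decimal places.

silver→aluminium→nickel→silver: 2.42 × 0.832 × 0.518 = 1.04296
gold→aluminium→silver→gold: 2.81 × 0.41 × 0.779 = 0.89749
Maximum is silver→aluminium→nickel→silver at 1.0430; arbitrage exists.

1.0430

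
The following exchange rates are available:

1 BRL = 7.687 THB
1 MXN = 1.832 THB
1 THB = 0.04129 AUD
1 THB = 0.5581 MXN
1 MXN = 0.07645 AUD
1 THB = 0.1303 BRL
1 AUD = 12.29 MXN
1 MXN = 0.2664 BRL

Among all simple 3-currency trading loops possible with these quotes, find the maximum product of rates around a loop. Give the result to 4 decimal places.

1.1429

MXN→BRL→THB→MXN: 0.2664 × 7.687 × 0.5581 = 1.14289
MXN→THB→AUD→MXN: 1.832 × 0.04129 × 12.29 = 0.92966
Maximum is MXN→BRL→THB→MXN at 1.1429; arbitrage exists.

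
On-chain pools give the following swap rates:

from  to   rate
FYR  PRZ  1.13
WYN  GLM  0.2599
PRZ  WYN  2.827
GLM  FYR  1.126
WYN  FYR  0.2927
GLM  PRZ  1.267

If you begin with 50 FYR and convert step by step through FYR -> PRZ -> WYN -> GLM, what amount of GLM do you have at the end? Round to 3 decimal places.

41.513

50 FYR × 1.13 = 56.5 PRZ
56.5 PRZ × 2.827 = 159.7255 WYN
159.7255 WYN × 0.2599 = 41.51265745 GLM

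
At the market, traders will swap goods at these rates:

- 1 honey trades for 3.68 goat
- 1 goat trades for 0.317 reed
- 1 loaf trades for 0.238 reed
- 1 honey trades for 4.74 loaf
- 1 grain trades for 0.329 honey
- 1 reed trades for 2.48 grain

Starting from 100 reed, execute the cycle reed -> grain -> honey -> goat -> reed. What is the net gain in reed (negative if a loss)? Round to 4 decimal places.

100 reed × 2.48 = 248 grain
248 grain × 0.329 = 81.592 honey
81.592 honey × 3.68 = 300.25856 goat
300.25856 goat × 0.317 = 95.18196352 reed
Net change: 95.18196352 − 100 = -4.81803648 reed

-4.8180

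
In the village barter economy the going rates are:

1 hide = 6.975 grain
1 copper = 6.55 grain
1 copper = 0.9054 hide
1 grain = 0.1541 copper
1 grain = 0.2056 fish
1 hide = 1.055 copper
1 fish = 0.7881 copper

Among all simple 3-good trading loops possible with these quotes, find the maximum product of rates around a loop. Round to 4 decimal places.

copper→grain→fish→copper: 6.55 × 0.2056 × 0.7881 = 1.06132
copper→hide→grain→copper: 0.9054 × 6.975 × 0.1541 = 0.97317
Maximum is copper→grain→fish→copper at 1.0613; arbitrage exists.

1.0613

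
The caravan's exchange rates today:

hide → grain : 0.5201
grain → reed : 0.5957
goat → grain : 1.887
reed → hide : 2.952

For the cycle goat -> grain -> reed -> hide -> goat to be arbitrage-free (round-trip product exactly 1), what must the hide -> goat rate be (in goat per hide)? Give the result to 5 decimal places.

Known legs of the cycle: 1.887 × 0.5957 × 2.952 = 3.3183015768
For no arbitrage the full-cycle product must be 1, so the missing rate is 1 / 3.3183015768 ≈ 0.3013590.

0.30136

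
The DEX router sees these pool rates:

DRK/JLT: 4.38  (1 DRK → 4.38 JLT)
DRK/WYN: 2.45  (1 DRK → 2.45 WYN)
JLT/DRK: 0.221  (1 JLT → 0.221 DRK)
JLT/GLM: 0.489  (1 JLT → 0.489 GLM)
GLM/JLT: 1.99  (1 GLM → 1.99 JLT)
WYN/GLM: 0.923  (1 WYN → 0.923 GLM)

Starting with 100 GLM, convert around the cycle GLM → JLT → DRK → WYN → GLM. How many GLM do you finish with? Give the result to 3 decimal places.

100 GLM × 1.99 = 199 JLT
199 JLT × 0.221 = 43.979 DRK
43.979 DRK × 2.45 = 107.74855 WYN
107.74855 WYN × 0.923 = 99.45191165 GLM

99.452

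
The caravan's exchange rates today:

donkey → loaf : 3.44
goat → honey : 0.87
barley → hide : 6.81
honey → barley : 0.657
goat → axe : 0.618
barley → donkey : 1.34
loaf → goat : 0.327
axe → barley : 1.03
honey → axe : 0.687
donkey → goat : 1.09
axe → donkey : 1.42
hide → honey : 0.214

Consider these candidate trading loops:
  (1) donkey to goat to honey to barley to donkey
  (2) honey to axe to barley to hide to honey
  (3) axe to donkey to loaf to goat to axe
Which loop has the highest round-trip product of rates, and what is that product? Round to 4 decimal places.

1.0312

(1) 1.09 × 0.87 × 0.657 × 1.34 = 0.83486
(2) 0.687 × 1.03 × 6.81 × 0.214 = 1.03123
(3) 1.42 × 3.44 × 0.327 × 0.618 = 0.98715
Highest is cycle (2) at 1.0312 (>1, arbitrage).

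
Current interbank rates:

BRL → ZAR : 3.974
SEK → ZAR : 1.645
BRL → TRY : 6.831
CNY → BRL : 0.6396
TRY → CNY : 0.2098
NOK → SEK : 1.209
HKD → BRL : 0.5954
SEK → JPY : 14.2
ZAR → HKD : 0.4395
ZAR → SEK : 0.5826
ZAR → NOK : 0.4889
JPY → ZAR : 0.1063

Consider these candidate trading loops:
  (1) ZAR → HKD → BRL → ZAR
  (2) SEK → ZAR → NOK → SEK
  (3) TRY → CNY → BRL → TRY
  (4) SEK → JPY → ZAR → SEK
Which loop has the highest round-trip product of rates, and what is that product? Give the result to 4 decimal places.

1.0399

(1) 0.4395 × 0.5954 × 3.974 = 1.03991
(2) 1.645 × 0.4889 × 1.209 = 0.97233
(3) 0.2098 × 0.6396 × 6.831 = 0.91664
(4) 14.2 × 0.1063 × 0.5826 = 0.87941
Highest is cycle (1) at 1.0399 (>1, arbitrage).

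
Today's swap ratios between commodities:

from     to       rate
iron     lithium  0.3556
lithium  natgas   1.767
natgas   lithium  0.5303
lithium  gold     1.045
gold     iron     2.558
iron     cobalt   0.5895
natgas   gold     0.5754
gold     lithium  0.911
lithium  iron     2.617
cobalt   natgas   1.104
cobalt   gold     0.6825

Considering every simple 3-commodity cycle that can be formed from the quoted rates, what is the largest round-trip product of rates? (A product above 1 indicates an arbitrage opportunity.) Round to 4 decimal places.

cobalt→gold→iron→cobalt: 0.6825 × 2.558 × 0.5895 = 1.02917
lithium→gold→iron→lithium: 1.045 × 2.558 × 0.3556 = 0.95056
lithium→natgas→gold→lithium: 1.767 × 0.5754 × 0.911 = 0.92624
Maximum is cobalt→gold→iron→cobalt at 1.0292; arbitrage exists.

1.0292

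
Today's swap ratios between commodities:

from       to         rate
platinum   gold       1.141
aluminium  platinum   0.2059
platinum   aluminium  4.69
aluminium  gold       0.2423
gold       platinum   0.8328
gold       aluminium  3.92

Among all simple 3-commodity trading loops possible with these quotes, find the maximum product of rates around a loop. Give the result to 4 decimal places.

0.9464

aluminium→gold→platinum→aluminium: 0.2423 × 0.8328 × 4.69 = 0.94638
aluminium→platinum→gold→aluminium: 0.2059 × 1.141 × 3.92 = 0.92093
Maximum is aluminium→gold→platinum→aluminium at 0.9464; no arbitrage — every cycle loses value.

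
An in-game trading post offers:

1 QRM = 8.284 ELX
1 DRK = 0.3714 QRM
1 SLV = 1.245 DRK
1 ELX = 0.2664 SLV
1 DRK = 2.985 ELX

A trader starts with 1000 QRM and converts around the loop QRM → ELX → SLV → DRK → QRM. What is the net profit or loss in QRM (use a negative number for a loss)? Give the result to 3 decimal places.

1000 QRM × 8.284 = 8284 ELX
8284 ELX × 0.2664 = 2206.8576 SLV
2206.8576 SLV × 1.245 = 2747.537712 DRK
2747.537712 DRK × 0.3714 = 1020.4355062368 QRM
Net change: 1020.4355062368 − 1000 = 20.4355062368 QRM

20.436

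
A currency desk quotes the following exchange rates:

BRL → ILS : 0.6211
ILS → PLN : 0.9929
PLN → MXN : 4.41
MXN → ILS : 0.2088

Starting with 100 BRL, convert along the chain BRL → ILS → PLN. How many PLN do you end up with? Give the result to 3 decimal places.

100 BRL × 0.6211 = 62.11 ILS
62.11 ILS × 0.9929 = 61.669019 PLN

61.669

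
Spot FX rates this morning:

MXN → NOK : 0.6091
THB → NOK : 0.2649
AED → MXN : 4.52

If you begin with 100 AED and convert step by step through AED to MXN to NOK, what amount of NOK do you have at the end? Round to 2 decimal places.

100 AED × 4.52 = 452 MXN
452 MXN × 0.6091 = 275.3132 NOK

275.31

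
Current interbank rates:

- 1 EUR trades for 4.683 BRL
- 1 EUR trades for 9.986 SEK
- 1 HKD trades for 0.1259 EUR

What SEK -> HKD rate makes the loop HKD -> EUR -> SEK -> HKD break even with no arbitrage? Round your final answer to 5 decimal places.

Known legs of the cycle: 0.1259 × 9.986 = 1.2572374
For no arbitrage the full-cycle product must be 1, so the missing rate is 1 / 1.2572374 ≈ 0.7953947.

0.79539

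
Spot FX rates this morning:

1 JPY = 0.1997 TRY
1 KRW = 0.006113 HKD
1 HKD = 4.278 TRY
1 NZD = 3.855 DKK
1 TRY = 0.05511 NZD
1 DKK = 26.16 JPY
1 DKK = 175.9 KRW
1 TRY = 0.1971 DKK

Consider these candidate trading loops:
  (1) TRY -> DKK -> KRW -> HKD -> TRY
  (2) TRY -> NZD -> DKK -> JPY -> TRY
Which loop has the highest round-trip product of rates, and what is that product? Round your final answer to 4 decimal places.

(1) 0.1971 × 175.9 × 0.006113 × 4.278 = 0.90667
(2) 0.05511 × 3.855 × 26.16 × 0.1997 = 1.10987
Highest is cycle (2) at 1.1099 (>1, arbitrage).

1.1099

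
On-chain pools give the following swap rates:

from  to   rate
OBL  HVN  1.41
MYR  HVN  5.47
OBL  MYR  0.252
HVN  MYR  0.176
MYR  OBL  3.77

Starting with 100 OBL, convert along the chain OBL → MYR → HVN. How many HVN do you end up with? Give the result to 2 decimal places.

137.84

100 OBL × 0.252 = 25.2 MYR
25.2 MYR × 5.47 = 137.844 HVN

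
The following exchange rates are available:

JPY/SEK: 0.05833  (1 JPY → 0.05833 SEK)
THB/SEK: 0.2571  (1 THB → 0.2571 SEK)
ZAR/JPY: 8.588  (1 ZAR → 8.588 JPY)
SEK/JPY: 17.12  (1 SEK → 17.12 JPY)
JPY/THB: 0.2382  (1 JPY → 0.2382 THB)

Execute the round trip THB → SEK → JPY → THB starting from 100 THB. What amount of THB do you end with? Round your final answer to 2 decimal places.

100 THB × 0.2571 = 25.71 SEK
25.71 SEK × 17.12 = 440.1552 JPY
440.1552 JPY × 0.2382 = 104.84496864 THB

104.84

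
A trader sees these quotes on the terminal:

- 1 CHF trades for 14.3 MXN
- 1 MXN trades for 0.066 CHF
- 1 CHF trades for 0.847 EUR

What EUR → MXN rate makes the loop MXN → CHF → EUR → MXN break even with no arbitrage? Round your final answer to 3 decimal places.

17.888

Known legs of the cycle: 0.066 × 0.847 = 0.055902
For no arbitrage the full-cycle product must be 1, so the missing rate is 1 / 0.055902 ≈ 17.88845.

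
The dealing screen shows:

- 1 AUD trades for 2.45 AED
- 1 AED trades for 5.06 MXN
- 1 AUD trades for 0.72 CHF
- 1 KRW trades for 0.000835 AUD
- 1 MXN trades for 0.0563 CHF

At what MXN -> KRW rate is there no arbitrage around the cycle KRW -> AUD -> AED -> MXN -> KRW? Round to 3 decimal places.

Known legs of the cycle: 0.000835 × 2.45 × 5.06 = 0.010351495
For no arbitrage the full-cycle product must be 1, so the missing rate is 1 / 0.010351495 ≈ 96.60440.

96.604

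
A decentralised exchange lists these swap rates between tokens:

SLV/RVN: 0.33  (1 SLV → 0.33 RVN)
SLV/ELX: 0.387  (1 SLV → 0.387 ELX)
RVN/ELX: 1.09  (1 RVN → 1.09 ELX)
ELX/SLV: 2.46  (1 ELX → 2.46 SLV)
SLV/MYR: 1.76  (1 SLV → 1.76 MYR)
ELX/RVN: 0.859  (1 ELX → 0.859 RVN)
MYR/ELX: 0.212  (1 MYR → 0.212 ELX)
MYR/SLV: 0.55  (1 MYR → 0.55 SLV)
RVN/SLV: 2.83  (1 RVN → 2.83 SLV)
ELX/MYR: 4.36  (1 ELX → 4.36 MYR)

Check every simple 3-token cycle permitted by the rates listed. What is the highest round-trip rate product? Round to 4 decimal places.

0.9408

ELX→RVN→SLV→ELX: 0.859 × 2.83 × 0.387 = 0.94079
MYR→SLV→ELX→MYR: 0.55 × 0.387 × 4.36 = 0.92803
MYR→ELX→SLV→MYR: 0.212 × 2.46 × 1.76 = 0.91788
ELX→SLV→RVN→ELX: 2.46 × 0.33 × 1.09 = 0.88486
Maximum is ELX→RVN→SLV→ELX at 0.9408; no arbitrage — every cycle loses value.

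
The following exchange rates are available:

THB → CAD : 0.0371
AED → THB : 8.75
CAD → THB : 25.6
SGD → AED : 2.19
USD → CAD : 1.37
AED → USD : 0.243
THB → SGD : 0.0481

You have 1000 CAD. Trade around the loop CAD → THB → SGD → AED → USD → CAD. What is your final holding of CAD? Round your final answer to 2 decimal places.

897.75

1000 CAD × 25.6 = 25600 THB
25600 THB × 0.0481 = 1231.36 SGD
1231.36 SGD × 2.19 = 2696.6784 AED
2696.6784 AED × 0.243 = 655.2928512 USD
655.2928512 USD × 1.37 = 897.751206144 CAD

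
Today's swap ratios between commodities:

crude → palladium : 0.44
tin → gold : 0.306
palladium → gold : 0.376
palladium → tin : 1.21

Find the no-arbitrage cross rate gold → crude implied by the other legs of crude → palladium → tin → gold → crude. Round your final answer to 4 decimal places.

6.1382

Known legs of the cycle: 0.44 × 1.21 × 0.306 = 0.1629144
For no arbitrage the full-cycle product must be 1, so the missing rate is 1 / 0.1629144 ≈ 6.138193.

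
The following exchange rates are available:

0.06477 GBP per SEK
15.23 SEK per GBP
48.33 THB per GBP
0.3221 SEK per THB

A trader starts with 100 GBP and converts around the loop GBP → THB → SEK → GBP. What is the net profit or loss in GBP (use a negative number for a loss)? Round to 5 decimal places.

100 GBP × 48.33 = 4833 THB
4833 THB × 0.3221 = 1556.7093 SEK
1556.7093 SEK × 0.06477 = 100.828061361 GBP
Net change: 100.828061361 − 100 = 0.828061361 GBP

0.82806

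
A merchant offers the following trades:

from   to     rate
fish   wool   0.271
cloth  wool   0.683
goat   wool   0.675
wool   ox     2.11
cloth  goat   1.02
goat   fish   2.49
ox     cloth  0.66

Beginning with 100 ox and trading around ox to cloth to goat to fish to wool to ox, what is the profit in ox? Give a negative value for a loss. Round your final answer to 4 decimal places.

-4.1493

100 ox × 0.66 = 66 cloth
66 cloth × 1.02 = 67.32 goat
67.32 goat × 2.49 = 167.6268 fish
167.6268 fish × 0.271 = 45.4268628 wool
45.4268628 wool × 2.11 = 95.850680508 ox
Net change: 95.850680508 − 100 = -4.149319492 ox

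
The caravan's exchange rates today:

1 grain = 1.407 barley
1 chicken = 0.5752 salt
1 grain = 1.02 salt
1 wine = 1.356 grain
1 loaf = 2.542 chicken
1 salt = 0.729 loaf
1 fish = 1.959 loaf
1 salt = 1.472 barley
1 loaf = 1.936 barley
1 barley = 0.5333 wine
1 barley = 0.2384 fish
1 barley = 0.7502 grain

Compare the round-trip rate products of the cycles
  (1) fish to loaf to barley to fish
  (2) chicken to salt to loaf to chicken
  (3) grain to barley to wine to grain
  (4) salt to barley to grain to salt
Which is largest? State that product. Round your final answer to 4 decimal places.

(1) 1.959 × 1.936 × 0.2384 = 0.90416
(2) 0.5752 × 0.729 × 2.542 = 1.06591
(3) 1.407 × 0.5333 × 1.356 = 1.01748
(4) 1.472 × 0.7502 × 1.02 = 1.12638
Highest is cycle (4) at 1.1264 (>1, arbitrage).

1.1264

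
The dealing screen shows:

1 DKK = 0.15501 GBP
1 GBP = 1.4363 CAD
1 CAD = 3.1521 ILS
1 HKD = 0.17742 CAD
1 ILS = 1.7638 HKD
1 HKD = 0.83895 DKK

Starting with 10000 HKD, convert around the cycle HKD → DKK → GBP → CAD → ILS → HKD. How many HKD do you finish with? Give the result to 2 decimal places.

10000 HKD × 0.83895 = 8389.5 DKK
8389.5 DKK × 0.15501 = 1300.456395 GBP
1300.456395 GBP × 1.4363 = 1867.8455201385 CAD
1867.8455201385 CAD × 3.1521 = 5887.63586402856585 ILS
5887.63586402856585 ILS × 1.7638 = 10384.61213697358444623 HKD

10384.61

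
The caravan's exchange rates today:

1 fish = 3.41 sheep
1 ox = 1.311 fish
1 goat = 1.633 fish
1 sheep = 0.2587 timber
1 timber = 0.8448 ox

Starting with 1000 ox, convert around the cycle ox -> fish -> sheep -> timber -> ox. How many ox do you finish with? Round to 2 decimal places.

1000 ox × 1.311 = 1311 fish
1311 fish × 3.41 = 4470.51 sheep
4470.51 sheep × 0.2587 = 1156.520937 timber
1156.520937 timber × 0.8448 = 977.0288875776 ox

977.03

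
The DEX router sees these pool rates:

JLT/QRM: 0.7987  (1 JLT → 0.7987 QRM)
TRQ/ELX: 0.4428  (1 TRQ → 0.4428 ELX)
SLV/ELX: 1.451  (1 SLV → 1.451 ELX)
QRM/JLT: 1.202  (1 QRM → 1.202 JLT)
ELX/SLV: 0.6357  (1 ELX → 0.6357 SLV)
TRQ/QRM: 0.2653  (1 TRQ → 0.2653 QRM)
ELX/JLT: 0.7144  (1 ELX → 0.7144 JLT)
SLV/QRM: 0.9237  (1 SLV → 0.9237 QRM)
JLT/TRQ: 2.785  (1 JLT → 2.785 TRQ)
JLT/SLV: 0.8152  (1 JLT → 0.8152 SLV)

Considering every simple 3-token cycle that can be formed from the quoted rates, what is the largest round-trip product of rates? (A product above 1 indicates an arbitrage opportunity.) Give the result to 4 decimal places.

JLT→SLV→QRM→JLT: 0.8152 × 0.9237 × 1.202 = 0.90511
JLT→TRQ→QRM→JLT: 2.785 × 0.2653 × 1.202 = 0.88811
ELX→JLT→TRQ→ELX: 0.7144 × 2.785 × 0.4428 = 0.88100
ELX→JLT→SLV→ELX: 0.7144 × 0.8152 × 1.451 = 0.84503
Maximum is JLT→SLV→QRM→JLT at 0.9051; no arbitrage — every cycle loses value.

0.9051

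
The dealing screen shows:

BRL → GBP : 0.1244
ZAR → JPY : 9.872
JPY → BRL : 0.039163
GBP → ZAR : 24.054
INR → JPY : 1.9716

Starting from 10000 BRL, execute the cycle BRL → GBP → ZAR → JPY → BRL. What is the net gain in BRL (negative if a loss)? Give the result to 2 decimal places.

1568.81

10000 BRL × 0.1244 = 1244 GBP
1244 GBP × 24.054 = 29923.176 ZAR
29923.176 ZAR × 9.872 = 295401.593472 JPY
295401.593472 JPY × 0.039163 = 11568.812605143936 BRL
Net change: 11568.812605143936 − 10000 = 1568.812605143936 BRL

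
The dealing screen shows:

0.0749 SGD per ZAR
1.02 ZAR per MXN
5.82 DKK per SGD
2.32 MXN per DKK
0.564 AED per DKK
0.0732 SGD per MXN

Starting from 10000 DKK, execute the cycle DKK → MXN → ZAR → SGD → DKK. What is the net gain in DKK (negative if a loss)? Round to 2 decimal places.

315.56

10000 DKK × 2.32 = 23200 MXN
23200 MXN × 1.02 = 23664 ZAR
23664 ZAR × 0.0749 = 1772.4336 SGD
1772.4336 SGD × 5.82 = 10315.563552 DKK
Net change: 10315.563552 − 10000 = 315.563552 DKK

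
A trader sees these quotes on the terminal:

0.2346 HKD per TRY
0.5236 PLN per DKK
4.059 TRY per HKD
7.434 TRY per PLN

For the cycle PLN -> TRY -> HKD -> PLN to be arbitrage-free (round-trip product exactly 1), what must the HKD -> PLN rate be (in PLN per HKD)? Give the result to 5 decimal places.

0.57339

Known legs of the cycle: 7.434 × 0.2346 = 1.7440164
For no arbitrage the full-cycle product must be 1, so the missing rate is 1 / 1.7440164 ≈ 0.5733891.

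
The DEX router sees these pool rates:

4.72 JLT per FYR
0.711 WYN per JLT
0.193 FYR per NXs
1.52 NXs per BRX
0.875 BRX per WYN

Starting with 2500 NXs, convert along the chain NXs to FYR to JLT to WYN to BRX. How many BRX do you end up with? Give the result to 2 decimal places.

2500 NXs × 0.193 = 482.5 FYR
482.5 FYR × 4.72 = 2277.4 JLT
2277.4 JLT × 0.711 = 1619.2314 WYN
1619.2314 WYN × 0.875 = 1416.827475 BRX

1416.83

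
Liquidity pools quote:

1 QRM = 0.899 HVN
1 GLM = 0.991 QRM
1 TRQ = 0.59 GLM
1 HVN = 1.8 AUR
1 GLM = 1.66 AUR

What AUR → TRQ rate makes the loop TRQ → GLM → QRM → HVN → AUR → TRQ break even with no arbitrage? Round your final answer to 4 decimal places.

1.0569

Known legs of the cycle: 0.59 × 0.991 × 0.899 × 1.8 = 0.946145358
For no arbitrage the full-cycle product must be 1, so the missing rate is 1 / 0.946145358 ≈ 1.056920.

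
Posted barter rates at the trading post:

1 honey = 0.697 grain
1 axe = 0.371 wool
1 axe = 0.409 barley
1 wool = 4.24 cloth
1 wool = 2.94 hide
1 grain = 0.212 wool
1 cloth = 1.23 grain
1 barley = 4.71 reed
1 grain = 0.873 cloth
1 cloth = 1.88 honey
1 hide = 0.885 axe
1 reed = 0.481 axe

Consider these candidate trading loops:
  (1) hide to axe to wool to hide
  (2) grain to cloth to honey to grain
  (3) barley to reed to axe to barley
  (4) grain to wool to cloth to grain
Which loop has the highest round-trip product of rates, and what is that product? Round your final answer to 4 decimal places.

1.1439

(1) 0.885 × 0.371 × 2.94 = 0.96530
(2) 0.873 × 1.88 × 0.697 = 1.14394
(3) 4.71 × 0.481 × 0.409 = 0.92659
(4) 0.212 × 4.24 × 1.23 = 1.10562
Highest is cycle (2) at 1.1439 (>1, arbitrage).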